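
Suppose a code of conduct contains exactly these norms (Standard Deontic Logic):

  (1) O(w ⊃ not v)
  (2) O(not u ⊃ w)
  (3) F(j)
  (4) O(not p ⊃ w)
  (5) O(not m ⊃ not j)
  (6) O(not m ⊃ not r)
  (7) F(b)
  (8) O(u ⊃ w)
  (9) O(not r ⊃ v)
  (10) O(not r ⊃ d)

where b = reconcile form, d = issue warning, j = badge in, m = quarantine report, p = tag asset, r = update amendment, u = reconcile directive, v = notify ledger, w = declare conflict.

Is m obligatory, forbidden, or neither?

Obligatory

Premises 2 and 8 are O(not u ⊃ w) and O(u ⊃ w); every ideal world satisfies not u or u, so in either case w holds — hence O(w).
Applying K to premise 1 (O(w ⊃ not v)) and O(w) yields O(not v).
The contrapositive of premise 9 (O(not r ⊃ v)) is O(not v ⊃ r), and O(not v) is already established, so O(r).
The contrapositive of premise 6 (O(not m ⊃ not r)) is O(r ⊃ m), and O(r) is already established, so O(m).
Premises 3, 4, 5, 7, 10 do not contribute to this derivation.
Hence m is obligatory.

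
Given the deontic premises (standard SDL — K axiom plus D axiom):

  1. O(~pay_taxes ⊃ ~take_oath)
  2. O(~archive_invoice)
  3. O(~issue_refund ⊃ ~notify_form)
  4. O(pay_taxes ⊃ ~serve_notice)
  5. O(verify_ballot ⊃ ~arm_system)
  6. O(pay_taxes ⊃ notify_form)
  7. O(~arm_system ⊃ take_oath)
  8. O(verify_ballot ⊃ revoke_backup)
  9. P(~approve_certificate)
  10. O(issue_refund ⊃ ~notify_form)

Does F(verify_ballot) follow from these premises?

Yes

Premises 10 and 3 are O(issue_refund ⊃ ~notify_form) and O(~issue_refund ⊃ ~notify_form); every ideal world satisfies issue_refund or ~issue_refund, so in either case ~notify_form holds — hence O(~notify_form).
Premise 6 is O(pay_taxes ⊃ notify_form); contrapositively O(~notify_form ⊃ ~pay_taxes). Since O(~notify_form) holds, K gives O(~pay_taxes).
From O(~pay_taxes) and premise 1, O(~pay_taxes ⊃ ~take_oath), we obtain O(~take_oath).
Premise 7, O(~arm_system ⊃ take_oath), contraposes to O(~take_oath ⊃ arm_system); with O(~take_oath) we get O(arm_system).
Premise 5 is O(verify_ballot ⊃ ~arm_system); contrapositively O(arm_system ⊃ ~verify_ballot). Since O(arm_system) holds, K gives O(~verify_ballot).
Premises 2, 4, 8, 9 do not contribute to this derivation.
So O(~verify_ballot) holds, i.e. F(verify_ballot). The claim follows.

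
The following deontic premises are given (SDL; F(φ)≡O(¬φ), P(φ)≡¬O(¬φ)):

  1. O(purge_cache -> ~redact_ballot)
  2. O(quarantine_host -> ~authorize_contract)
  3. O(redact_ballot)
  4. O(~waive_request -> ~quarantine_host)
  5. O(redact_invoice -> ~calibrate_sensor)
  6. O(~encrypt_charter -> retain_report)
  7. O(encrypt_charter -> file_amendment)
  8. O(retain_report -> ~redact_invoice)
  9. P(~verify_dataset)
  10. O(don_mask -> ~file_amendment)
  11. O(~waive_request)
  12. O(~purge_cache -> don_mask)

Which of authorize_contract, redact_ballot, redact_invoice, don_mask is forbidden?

From premise 3 we have O(redact_ballot).
Premise 1, O(purge_cache -> ~redact_ballot), contraposes to O(redact_ballot -> ~purge_cache); with O(redact_ballot) we get O(~purge_cache).
Applying K to premise 12 (O(~purge_cache -> don_mask)) and O(~purge_cache) yields O(don_mask).
Premise 10 is O(don_mask -> ~file_amendment); since O(don_mask), deontic closure gives O(~file_amendment).
Premise 7 is O(encrypt_charter -> file_amendment); contrapositively O(~file_amendment -> ~encrypt_charter). Since O(~file_amendment) holds, K gives O(~encrypt_charter).
With premise 6, O(~encrypt_charter -> retain_report), the K-axiom yields O(retain_report).
From O(retain_report) and premise 8, O(retain_report -> ~redact_invoice), we obtain O(~redact_invoice).
So O(~redact_invoice) holds, i.e. redact_invoice is forbidden. None of the other listed options is forbidden under the premises.

redact_invoice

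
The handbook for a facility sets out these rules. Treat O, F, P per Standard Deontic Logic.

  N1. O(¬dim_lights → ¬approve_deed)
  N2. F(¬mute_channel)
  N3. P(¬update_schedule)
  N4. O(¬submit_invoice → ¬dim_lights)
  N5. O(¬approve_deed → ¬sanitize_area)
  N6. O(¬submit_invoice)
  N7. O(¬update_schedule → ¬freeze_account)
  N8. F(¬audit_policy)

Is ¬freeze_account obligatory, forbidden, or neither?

Premise 7 is O(¬update_schedule → ¬freeze_account), but O(¬update_schedule) is not derivable from the premises (the permission P(¬update_schedule) asserts only ¬O(update_schedule), not O(¬update_schedule)), so it does not yield O(¬freeze_account).
No premise or chain of K-axiom applications forces O(¬freeze_account), and none forces O(freeze_account). So ¬freeze_account is neither obligatory nor forbidden under these norms.

Neither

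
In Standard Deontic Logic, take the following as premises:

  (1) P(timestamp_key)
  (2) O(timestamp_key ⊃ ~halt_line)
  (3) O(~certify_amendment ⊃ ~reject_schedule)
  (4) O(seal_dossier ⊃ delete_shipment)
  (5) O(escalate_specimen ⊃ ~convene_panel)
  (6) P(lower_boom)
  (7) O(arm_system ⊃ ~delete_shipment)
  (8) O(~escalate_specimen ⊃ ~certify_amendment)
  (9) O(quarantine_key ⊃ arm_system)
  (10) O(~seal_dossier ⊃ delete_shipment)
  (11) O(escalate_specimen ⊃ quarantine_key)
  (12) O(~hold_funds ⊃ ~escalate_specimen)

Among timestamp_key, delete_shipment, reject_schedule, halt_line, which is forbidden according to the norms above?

reject_schedule

Premises 10 and 4 cover both cases: O(~seal_dossier ⊃ delete_shipment) and O(seal_dossier ⊃ delete_shipment). Since ~seal_dossier ∨ seal_dossier is a tautology, O(delete_shipment) follows.
Premise 7, O(arm_system ⊃ ~delete_shipment), contraposes to O(delete_shipment ⊃ ~arm_system); with O(delete_shipment) we get O(~arm_system).
The contrapositive of premise 9 (O(quarantine_key ⊃ arm_system)) is O(~arm_system ⊃ ~quarantine_key), and O(~arm_system) is already established, so O(~quarantine_key).
The contrapositive of premise 11 (O(escalate_specimen ⊃ quarantine_key)) is O(~quarantine_key ⊃ ~escalate_specimen), and O(~quarantine_key) is already established, so O(~escalate_specimen).
With premise 8, O(~escalate_specimen ⊃ ~certify_amendment), the K-axiom yields O(~certify_amendment).
Premise 3 is O(~certify_amendment ⊃ ~reject_schedule); since O(~certify_amendment), deontic closure gives O(~reject_schedule).
So O(~reject_schedule) holds, i.e. reject_schedule is forbidden. None of the other listed options is forbidden under the premises.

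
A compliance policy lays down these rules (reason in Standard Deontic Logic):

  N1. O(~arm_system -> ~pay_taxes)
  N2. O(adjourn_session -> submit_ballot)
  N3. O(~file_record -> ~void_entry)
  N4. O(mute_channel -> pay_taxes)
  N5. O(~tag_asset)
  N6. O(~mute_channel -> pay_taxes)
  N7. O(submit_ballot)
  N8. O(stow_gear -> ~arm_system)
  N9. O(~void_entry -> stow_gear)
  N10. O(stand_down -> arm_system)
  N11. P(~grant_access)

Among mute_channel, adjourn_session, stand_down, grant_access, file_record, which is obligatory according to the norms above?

file_record

Premises 4 and 6 cover both cases: O(mute_channel -> pay_taxes) and O(~mute_channel -> pay_taxes). Since mute_channel ∨ ~mute_channel is a tautology, O(pay_taxes) follows.
Premise 1 is O(~arm_system -> ~pay_taxes); contrapositively O(pay_taxes -> arm_system). Since O(pay_taxes) holds, K gives O(arm_system).
Premise 8, O(stow_gear -> ~arm_system), contraposes to O(arm_system -> ~stow_gear); with O(arm_system) we get O(~stow_gear).
The contrapositive of premise 9 (O(~void_entry -> stow_gear)) is O(~stow_gear -> void_entry), and O(~stow_gear) is already established, so O(void_entry).
Premise 3 is O(~file_record -> ~void_entry); contrapositively O(void_entry -> file_record). Since O(void_entry) holds, K gives O(file_record).
So O(file_record) holds — file_record is obligatory. None of the other listed options is made obligatory by any chain of premises.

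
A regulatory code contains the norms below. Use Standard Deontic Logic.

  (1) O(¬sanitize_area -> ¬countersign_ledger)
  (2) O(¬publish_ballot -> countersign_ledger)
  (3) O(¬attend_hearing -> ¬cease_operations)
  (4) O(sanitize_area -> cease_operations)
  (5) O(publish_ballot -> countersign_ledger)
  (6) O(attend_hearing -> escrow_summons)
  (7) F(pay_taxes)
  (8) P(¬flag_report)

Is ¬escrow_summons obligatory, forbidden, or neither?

Forbidden

Premises 5 and 2 cover both cases: O(publish_ballot -> countersign_ledger) and O(¬publish_ballot -> countersign_ledger). Since publish_ballot ∨ ¬publish_ballot is a tautology, O(countersign_ledger) follows.
Premise 1 is O(¬sanitize_area -> ¬countersign_ledger); contrapositively O(countersign_ledger -> sanitize_area). Since O(countersign_ledger) holds, K gives O(sanitize_area).
From O(sanitize_area) and premise 4, O(sanitize_area -> cease_operations), we obtain O(cease_operations).
The contrapositive of premise 3 (O(¬attend_hearing -> ¬cease_operations)) is O(cease_operations -> attend_hearing), and O(cease_operations) is already established, so O(attend_hearing).
From O(attend_hearing) and premise 6, O(attend_hearing -> escrow_summons), we obtain O(escrow_summons).
Premises 7, 8 do not contribute to this derivation.
Thus O(escrow_summons), which is F(¬escrow_summons): ¬escrow_summons is forbidden.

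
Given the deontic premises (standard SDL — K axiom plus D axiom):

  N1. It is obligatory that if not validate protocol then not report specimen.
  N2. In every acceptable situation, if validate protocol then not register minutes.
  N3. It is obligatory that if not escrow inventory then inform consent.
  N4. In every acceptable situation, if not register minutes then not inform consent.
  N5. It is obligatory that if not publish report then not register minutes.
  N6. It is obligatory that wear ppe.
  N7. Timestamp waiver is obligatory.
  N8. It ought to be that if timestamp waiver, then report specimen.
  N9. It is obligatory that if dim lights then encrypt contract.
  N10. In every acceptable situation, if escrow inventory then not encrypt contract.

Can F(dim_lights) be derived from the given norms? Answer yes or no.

Yes

Premise 7 states O(timestamp_waiver) outright.
Premise 8 is O(timestamp_waiver → report_specimen); since O(timestamp_waiver), deontic closure gives O(report_specimen).
The contrapositive of premise 1 (O(¬validate_protocol → ¬report_specimen)) is O(report_specimen → validate_protocol), and O(report_specimen) is already established, so O(validate_protocol).
From O(validate_protocol) and premise 2, O(validate_protocol → ¬register_minutes), we obtain O(¬register_minutes).
With premise 4, O(¬register_minutes → ¬inform_consent), the K-axiom yields O(¬inform_consent).
Premise 3 is O(¬escrow_inventory → inform_consent); contrapositively O(¬inform_consent → escrow_inventory). Since O(¬inform_consent) holds, K gives O(escrow_inventory).
With premise 10, O(escrow_inventory → ¬encrypt_contract), the K-axiom yields O(¬encrypt_contract).
Premise 9, O(dim_lights → encrypt_contract), contraposes to O(¬encrypt_contract → ¬dim_lights); with O(¬encrypt_contract) we get O(¬dim_lights).
Premises 5, 6 do not contribute to this derivation.
So O(¬dim_lights) holds, i.e. F(dim_lights). The claim follows.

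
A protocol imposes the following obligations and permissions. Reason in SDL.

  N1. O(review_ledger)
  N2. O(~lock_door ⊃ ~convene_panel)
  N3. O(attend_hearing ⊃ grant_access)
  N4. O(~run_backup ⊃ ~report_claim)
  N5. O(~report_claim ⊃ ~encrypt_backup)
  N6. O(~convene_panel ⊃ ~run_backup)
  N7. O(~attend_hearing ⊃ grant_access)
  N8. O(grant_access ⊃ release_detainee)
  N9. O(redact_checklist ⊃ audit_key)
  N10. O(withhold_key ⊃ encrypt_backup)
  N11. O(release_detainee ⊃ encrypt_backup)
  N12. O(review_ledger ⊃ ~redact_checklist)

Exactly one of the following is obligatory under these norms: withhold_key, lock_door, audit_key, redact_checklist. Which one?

lock_door

Premises 3 and 7 cover both cases: O(attend_hearing ⊃ grant_access) and O(~attend_hearing ⊃ grant_access). Since attend_hearing ∨ ~attend_hearing is a tautology, O(grant_access) follows.
Premise 8 is O(grant_access ⊃ release_detainee); since O(grant_access), deontic closure gives O(release_detainee).
With premise 11, O(release_detainee ⊃ encrypt_backup), the K-axiom yields O(encrypt_backup).
Premise 5, O(~report_claim ⊃ ~encrypt_backup), contraposes to O(encrypt_backup ⊃ report_claim); with O(encrypt_backup) we get O(report_claim).
Premise 4, O(~run_backup ⊃ ~report_claim), contraposes to O(report_claim ⊃ run_backup); with O(report_claim) we get O(run_backup).
The contrapositive of premise 6 (O(~convene_panel ⊃ ~run_backup)) is O(run_backup ⊃ convene_panel), and O(run_backup) is already established, so O(convene_panel).
Premise 2 is O(~lock_door ⊃ ~convene_panel); contrapositively O(convene_panel ⊃ lock_door). Since O(convene_panel) holds, K gives O(lock_door).
So O(lock_door) holds — lock_door is obligatory. None of the other listed options is made obligatory by any chain of premises.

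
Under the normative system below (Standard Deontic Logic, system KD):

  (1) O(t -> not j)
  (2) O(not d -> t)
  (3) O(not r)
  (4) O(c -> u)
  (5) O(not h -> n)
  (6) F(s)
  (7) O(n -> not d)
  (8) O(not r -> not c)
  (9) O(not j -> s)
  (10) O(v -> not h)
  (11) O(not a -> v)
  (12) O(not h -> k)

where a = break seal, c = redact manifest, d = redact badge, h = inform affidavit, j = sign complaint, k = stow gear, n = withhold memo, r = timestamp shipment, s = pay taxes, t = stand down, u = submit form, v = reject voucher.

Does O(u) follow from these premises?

No

Premise 4 is O(c -> u), but O(c) is not derivable from the premises, so it does not yield O(u).
No other premise forces O(u). An ideal world satisfying every premise can still have u false, so O(u) is not derivable.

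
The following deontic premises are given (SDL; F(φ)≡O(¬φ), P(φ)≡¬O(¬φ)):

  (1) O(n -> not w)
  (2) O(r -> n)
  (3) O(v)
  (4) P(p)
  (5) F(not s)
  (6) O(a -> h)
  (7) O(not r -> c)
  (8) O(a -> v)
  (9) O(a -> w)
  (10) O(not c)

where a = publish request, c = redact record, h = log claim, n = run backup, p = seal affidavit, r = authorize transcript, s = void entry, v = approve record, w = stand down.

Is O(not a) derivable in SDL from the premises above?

Yes

From premise 10 we have O(not c).
The contrapositive of premise 7 (O(not r -> c)) is O(not c -> r), and O(not c) is already established, so O(r).
From O(r) and premise 2, O(r -> n), we obtain O(n).
With premise 1, O(n -> not w), the K-axiom yields O(not w).
Premise 9 is O(a -> w); contrapositively O(not w -> not a). Since O(not w) holds, K gives O(not a).
Premises 3, 4, 5, 6, 8 do not contribute to this derivation.
So O(not a) follows.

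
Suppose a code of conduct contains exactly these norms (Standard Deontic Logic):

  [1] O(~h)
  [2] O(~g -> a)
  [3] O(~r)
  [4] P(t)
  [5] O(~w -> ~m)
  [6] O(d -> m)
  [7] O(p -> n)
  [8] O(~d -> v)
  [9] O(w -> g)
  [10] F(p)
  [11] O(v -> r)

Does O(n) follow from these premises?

No

Premise 7 is O(p -> n), but O(p) is not derivable from the premises, so it does not yield O(n).
No other premise forces O(n). An ideal world satisfying every premise can still have n false, so O(n) is not derivable.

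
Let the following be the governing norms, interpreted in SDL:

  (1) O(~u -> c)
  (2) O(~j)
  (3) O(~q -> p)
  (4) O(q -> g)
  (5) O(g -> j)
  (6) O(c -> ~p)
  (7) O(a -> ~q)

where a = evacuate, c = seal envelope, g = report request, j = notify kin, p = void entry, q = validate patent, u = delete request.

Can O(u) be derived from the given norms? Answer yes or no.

Premise 2 gives O(~j).
The contrapositive of premise 5 (O(g -> j)) is O(~j -> ~g), and O(~j) is already established, so O(~g).
Premise 4, O(q -> g), contraposes to O(~g -> ~q); with O(~g) we get O(~q).
With premise 3, O(~q -> p), the K-axiom yields O(p).
The contrapositive of premise 6 (O(c -> ~p)) is O(p -> ~c), and O(p) is already established, so O(~c).
The contrapositive of premise 1 (O(~u -> c)) is O(~c -> u), and O(~c) is already established, so O(u).
Premise 7 does not contribute to this derivation.
So O(u) follows.

Yes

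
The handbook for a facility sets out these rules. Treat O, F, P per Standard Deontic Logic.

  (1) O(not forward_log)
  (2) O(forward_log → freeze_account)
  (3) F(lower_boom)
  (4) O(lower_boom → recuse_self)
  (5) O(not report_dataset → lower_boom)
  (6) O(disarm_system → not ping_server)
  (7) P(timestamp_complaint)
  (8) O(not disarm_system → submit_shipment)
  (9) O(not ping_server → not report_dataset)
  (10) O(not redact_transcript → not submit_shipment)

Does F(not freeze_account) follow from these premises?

No

Premise 2 is O(forward_log → freeze_account), but O(forward_log) is not derivable from the premises, so it does not yield O(freeze_account).
No other premise forces O(freeze_account). An ideal world satisfying every premise can still have not freeze_account true, so F(not freeze_account) is not derivable.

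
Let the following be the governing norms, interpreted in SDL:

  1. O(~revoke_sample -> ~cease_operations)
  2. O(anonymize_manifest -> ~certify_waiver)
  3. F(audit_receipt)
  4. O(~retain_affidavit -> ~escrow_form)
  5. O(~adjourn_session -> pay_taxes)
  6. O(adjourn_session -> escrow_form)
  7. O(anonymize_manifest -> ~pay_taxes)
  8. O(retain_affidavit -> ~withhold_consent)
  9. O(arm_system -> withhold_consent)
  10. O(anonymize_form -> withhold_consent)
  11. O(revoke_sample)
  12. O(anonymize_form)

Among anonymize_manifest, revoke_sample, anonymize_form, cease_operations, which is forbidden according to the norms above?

Premise 12 states O(anonymize_form) outright.
Applying K to premise 10 (O(anonymize_form -> withhold_consent)) and O(anonymize_form) yields O(withhold_consent).
The contrapositive of premise 8 (O(retain_affidavit -> ~withhold_consent)) is O(withhold_consent -> ~retain_affidavit), and O(withhold_consent) is already established, so O(~retain_affidavit).
Applying K to premise 4 (O(~retain_affidavit -> ~escrow_form)) and O(~retain_affidavit) yields O(~escrow_form).
Premise 6, O(adjourn_session -> escrow_form), contraposes to O(~escrow_form -> ~adjourn_session); with O(~escrow_form) we get O(~adjourn_session).
From O(~adjourn_session) and premise 5, O(~adjourn_session -> pay_taxes), we obtain O(pay_taxes).
The contrapositive of premise 7 (O(anonymize_manifest -> ~pay_taxes)) is O(pay_taxes -> ~anonymize_manifest), and O(pay_taxes) is already established, so O(~anonymize_manifest).
So O(~anonymize_manifest) holds, i.e. anonymize_manifest is forbidden. None of the other listed options is forbidden under the premises.

anonymize_manifest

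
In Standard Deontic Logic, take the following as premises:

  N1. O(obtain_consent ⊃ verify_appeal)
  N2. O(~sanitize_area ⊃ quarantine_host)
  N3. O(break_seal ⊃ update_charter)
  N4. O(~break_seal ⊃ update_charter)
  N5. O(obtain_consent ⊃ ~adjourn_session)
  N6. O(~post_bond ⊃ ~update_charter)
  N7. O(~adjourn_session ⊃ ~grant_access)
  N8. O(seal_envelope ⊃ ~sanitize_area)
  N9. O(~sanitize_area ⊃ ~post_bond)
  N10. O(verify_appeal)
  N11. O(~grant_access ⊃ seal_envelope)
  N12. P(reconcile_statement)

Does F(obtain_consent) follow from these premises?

Yes

Premises 4 and 3 cover both cases: O(~break_seal ⊃ update_charter) and O(break_seal ⊃ update_charter). Since ~break_seal ∨ break_seal is a tautology, O(update_charter) follows.
The contrapositive of premise 6 (O(~post_bond ⊃ ~update_charter)) is O(update_charter ⊃ post_bond), and O(update_charter) is already established, so O(post_bond).
The contrapositive of premise 9 (O(~sanitize_area ⊃ ~post_bond)) is O(post_bond ⊃ sanitize_area), and O(post_bond) is already established, so O(sanitize_area).
The contrapositive of premise 8 (O(seal_envelope ⊃ ~sanitize_area)) is O(sanitize_area ⊃ ~seal_envelope), and O(sanitize_area) is already established, so O(~seal_envelope).
The contrapositive of premise 11 (O(~grant_access ⊃ seal_envelope)) is O(~seal_envelope ⊃ grant_access), and O(~seal_envelope) is already established, so O(grant_access).
The contrapositive of premise 7 (O(~adjourn_session ⊃ ~grant_access)) is O(grant_access ⊃ adjourn_session), and O(grant_access) is already established, so O(adjourn_session).
The contrapositive of premise 5 (O(obtain_consent ⊃ ~adjourn_session)) is O(adjourn_session ⊃ ~obtain_consent), and O(adjourn_session) is already established, so O(~obtain_consent).
Premises 1, 2, 10, 12 do not contribute to this derivation.
So O(~obtain_consent) holds, i.e. F(obtain_consent). The claim follows.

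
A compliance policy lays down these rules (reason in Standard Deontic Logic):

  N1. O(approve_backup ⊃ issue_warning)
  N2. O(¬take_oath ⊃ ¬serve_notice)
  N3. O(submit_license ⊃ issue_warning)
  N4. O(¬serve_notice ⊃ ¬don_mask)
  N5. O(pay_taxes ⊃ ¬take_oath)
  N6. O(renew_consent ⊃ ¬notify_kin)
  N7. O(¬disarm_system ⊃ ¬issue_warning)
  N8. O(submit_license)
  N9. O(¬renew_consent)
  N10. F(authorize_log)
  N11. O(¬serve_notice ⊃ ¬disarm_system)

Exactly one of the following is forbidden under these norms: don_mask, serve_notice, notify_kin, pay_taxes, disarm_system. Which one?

Premise 8 gives O(submit_license).
Applying K to premise 3 (O(submit_license ⊃ issue_warning)) and O(submit_license) yields O(issue_warning).
The contrapositive of premise 7 (O(¬disarm_system ⊃ ¬issue_warning)) is O(issue_warning ⊃ disarm_system), and O(issue_warning) is already established, so O(disarm_system).
Premise 11, O(¬serve_notice ⊃ ¬disarm_system), contraposes to O(disarm_system ⊃ serve_notice); with O(disarm_system) we get O(serve_notice).
Premise 2, O(¬take_oath ⊃ ¬serve_notice), contraposes to O(serve_notice ⊃ take_oath); with O(serve_notice) we get O(take_oath).
The contrapositive of premise 5 (O(pay_taxes ⊃ ¬take_oath)) is O(take_oath ⊃ ¬pay_taxes), and O(take_oath) is already established, so O(¬pay_taxes).
So O(¬pay_taxes) holds, i.e. pay_taxes is forbidden. None of the other listed options is forbidden under the premises.

pay_taxes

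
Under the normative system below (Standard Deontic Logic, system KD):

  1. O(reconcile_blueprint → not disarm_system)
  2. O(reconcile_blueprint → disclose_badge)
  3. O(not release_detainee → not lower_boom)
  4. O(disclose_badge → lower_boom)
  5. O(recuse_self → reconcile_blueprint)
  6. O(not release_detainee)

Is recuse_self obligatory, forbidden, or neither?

Forbidden

Premise 6 states O(not release_detainee) outright.
Applying K to premise 3 (O(not release_detainee → not lower_boom)) and O(not release_detainee) yields O(not lower_boom).
Premise 4, O(disclose_badge → lower_boom), contraposes to O(not lower_boom → not disclose_badge); with O(not lower_boom) we get O(not disclose_badge).
The contrapositive of premise 2 (O(reconcile_blueprint → disclose_badge)) is O(not disclose_badge → not reconcile_blueprint), and O(not disclose_badge) is already established, so O(not reconcile_blueprint).
Premise 5 is O(recuse_self → reconcile_blueprint); contrapositively O(not reconcile_blueprint → not recuse_self). Since O(not reconcile_blueprint) holds, K gives O(not recuse_self).
Premise 1 does not contribute to this derivation.
Thus O(not recuse_self), which is F(recuse_self): recuse_self is forbidden.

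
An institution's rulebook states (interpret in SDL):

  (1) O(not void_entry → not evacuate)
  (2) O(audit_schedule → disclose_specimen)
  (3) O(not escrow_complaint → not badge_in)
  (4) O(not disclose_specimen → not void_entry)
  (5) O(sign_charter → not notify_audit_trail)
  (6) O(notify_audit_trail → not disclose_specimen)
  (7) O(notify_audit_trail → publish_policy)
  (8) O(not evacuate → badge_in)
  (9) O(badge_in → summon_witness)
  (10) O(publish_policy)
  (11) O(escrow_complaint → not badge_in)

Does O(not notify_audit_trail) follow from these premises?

Yes

By case analysis on not escrow_complaint: premise 3 gives O(not escrow_complaint → not badge_in) and premise 11 gives O(escrow_complaint → not badge_in), so O(not badge_in) either way.
The contrapositive of premise 8 (O(not evacuate → badge_in)) is O(not badge_in → evacuate), and O(not badge_in) is already established, so O(evacuate).
Premise 1 is O(not void_entry → not evacuate); contrapositively O(evacuate → void_entry). Since O(evacuate) holds, K gives O(void_entry).
Premise 4, O(not disclose_specimen → not void_entry), contraposes to O(void_entry → disclose_specimen); with O(void_entry) we get O(disclose_specimen).
Premise 6, O(notify_audit_trail → not disclose_specimen), contraposes to O(disclose_specimen → not notify_audit_trail); with O(disclose_specimen) we get O(not notify_audit_trail).
Premises 2, 5, 7, 9, 10 do not contribute to this derivation.
So O(not notify_audit_trail) follows.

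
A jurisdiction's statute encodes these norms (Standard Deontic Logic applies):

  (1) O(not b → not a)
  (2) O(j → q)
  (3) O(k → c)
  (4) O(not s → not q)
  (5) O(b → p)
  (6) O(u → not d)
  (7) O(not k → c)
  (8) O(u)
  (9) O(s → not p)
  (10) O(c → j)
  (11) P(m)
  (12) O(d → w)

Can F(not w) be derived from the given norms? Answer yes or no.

No

Premise 12 is O(d → w), but O(d) is not derivable from the premises, so it does not yield O(w).
No other premise forces O(w). An ideal world satisfying every premise can still have not w true, so F(not w) is not derivable.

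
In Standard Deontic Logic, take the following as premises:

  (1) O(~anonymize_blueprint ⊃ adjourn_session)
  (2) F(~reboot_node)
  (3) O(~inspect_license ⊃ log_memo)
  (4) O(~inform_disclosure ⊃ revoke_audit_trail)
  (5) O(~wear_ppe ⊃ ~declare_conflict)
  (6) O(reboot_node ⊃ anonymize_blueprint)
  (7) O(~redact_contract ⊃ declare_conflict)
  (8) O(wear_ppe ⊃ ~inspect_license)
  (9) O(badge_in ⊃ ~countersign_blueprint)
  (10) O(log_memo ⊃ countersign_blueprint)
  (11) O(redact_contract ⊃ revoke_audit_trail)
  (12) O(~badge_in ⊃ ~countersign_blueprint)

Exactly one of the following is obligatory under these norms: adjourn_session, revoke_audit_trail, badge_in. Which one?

revoke_audit_trail

Premises 9 and 12 are O(badge_in ⊃ ~countersign_blueprint) and O(~badge_in ⊃ ~countersign_blueprint); every ideal world satisfies badge_in or ~badge_in, so in either case ~countersign_blueprint holds — hence O(~countersign_blueprint).
Premise 10 is O(log_memo ⊃ countersign_blueprint); contrapositively O(~countersign_blueprint ⊃ ~log_memo). Since O(~countersign_blueprint) holds, K gives O(~log_memo).
Premise 3, O(~inspect_license ⊃ log_memo), contraposes to O(~log_memo ⊃ inspect_license); with O(~log_memo) we get O(inspect_license).
The contrapositive of premise 8 (O(wear_ppe ⊃ ~inspect_license)) is O(inspect_license ⊃ ~wear_ppe), and O(inspect_license) is already established, so O(~wear_ppe).
With premise 5, O(~wear_ppe ⊃ ~declare_conflict), the K-axiom yields O(~declare_conflict).
Premise 7 is O(~redact_contract ⊃ declare_conflict); contrapositively O(~declare_conflict ⊃ redact_contract). Since O(~declare_conflict) holds, K gives O(redact_contract).
Premise 11 is O(redact_contract ⊃ revoke_audit_trail); since O(redact_contract), deontic closure gives O(revoke_audit_trail).
So O(revoke_audit_trail) holds — revoke_audit_trail is obligatory. None of the other listed options is made obligatory by any chain of premises.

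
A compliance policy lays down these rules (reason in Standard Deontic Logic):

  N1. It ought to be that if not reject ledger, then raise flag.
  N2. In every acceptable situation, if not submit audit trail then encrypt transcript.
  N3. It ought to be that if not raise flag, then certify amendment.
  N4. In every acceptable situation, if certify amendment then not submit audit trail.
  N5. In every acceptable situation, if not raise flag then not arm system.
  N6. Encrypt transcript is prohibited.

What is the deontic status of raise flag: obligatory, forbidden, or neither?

Premise 6, F(encrypt_transcript), is equivalent to O(¬encrypt_transcript).
Premise 2, O(¬submit_audit_trail → encrypt_transcript), contraposes to O(¬encrypt_transcript → submit_audit_trail); with O(¬encrypt_transcript) we get O(submit_audit_trail).
The contrapositive of premise 4 (O(certify_amendment → ¬submit_audit_trail)) is O(submit_audit_trail → ¬certify_amendment), and O(submit_audit_trail) is already established, so O(¬certify_amendment).
Premise 3, O(¬raise_flag → certify_amendment), contraposes to O(¬certify_amendment → raise_flag); with O(¬certify_amendment) we get O(raise_flag).
Premises 1, 5 do not contribute to this derivation.
Hence raise_flag is obligatory.

Obligatory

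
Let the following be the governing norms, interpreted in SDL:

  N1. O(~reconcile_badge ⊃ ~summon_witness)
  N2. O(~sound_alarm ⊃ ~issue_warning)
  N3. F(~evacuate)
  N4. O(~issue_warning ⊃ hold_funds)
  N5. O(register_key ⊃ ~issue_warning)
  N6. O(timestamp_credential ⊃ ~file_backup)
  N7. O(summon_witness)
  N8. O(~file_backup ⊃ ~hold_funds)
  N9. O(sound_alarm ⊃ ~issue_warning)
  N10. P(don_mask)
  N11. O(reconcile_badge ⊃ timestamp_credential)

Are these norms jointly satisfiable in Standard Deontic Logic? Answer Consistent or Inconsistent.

Inconsistent

Premises 9 and 2 cover both cases: O(sound_alarm ⊃ ~issue_warning) and O(~sound_alarm ⊃ ~issue_warning). Since sound_alarm ∨ ~sound_alarm is a tautology, O(~issue_warning) follows.
Applying K to premise 4 (O(~issue_warning ⊃ hold_funds)) and O(~issue_warning) yields O(hold_funds).
Premise 8, O(~file_backup ⊃ ~hold_funds), contraposes to O(hold_funds ⊃ file_backup); with O(hold_funds) we get O(file_backup).
Premise 6 is O(timestamp_credential ⊃ ~file_backup); contrapositively O(file_backup ⊃ ~timestamp_credential). Since O(file_backup) holds, K gives O(~timestamp_credential).
Premise 11 is O(reconcile_badge ⊃ timestamp_credential); contrapositively O(~timestamp_credential ⊃ ~reconcile_badge). Since O(~timestamp_credential) holds, K gives O(~reconcile_badge).
Premise 1 is O(~reconcile_badge ⊃ ~summon_witness); since O(~reconcile_badge), deontic closure gives O(~summon_witness).
But premise 7 directly asserts O(summon_witness).
We now have both O(~summon_witness) and O(summon_witness) — summon_witness is simultaneously obligatory and forbidden, violating the D-axiom.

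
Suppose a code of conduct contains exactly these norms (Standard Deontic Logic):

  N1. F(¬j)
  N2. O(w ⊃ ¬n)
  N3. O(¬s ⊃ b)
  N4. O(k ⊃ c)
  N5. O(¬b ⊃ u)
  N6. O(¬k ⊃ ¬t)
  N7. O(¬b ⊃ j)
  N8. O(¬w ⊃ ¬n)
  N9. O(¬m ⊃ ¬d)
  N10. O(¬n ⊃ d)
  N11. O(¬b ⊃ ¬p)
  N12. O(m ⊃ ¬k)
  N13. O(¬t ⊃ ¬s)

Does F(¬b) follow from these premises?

Yes

Premises 2 and 8 cover both cases: O(w ⊃ ¬n) and O(¬w ⊃ ¬n). Since w ∨ ¬w is a tautology, O(¬n) follows.
With premise 10, O(¬n ⊃ d), the K-axiom yields O(d).
The contrapositive of premise 9 (O(¬m ⊃ ¬d)) is O(d ⊃ m), and O(d) is already established, so O(m).
With premise 12, O(m ⊃ ¬k), the K-axiom yields O(¬k).
Premise 6 is O(¬k ⊃ ¬t); since O(¬k), deontic closure gives O(¬t).
With premise 13, O(¬t ⊃ ¬s), the K-axiom yields O(¬s).
Applying K to premise 3 (O(¬s ⊃ b)) and O(¬s) yields O(b).
Premises 1, 4, 5, 7, 11 do not contribute to this derivation.
So O(b) holds, i.e. F(¬b). The claim follows.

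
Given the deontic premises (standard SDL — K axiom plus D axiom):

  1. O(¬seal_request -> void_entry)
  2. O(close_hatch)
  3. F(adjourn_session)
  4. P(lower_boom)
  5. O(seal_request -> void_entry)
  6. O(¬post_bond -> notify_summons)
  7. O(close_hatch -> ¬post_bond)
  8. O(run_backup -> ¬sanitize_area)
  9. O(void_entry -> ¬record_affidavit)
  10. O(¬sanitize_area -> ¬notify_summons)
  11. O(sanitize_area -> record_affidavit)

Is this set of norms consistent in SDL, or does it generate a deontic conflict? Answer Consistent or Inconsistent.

Premises 1 and 5 are O(¬seal_request -> void_entry) and O(seal_request -> void_entry); every ideal world satisfies ¬seal_request or seal_request, so in either case void_entry holds — hence O(void_entry).
Applying K to premise 9 (O(void_entry -> ¬record_affidavit)) and O(void_entry) yields O(¬record_affidavit).
Premise 11 is O(sanitize_area -> record_affidavit); contrapositively O(¬record_affidavit -> ¬sanitize_area). Since O(¬record_affidavit) holds, K gives O(¬sanitize_area).
From O(¬sanitize_area) and premise 10, O(¬sanitize_area -> ¬notify_summons), we obtain O(¬notify_summons).
Premise 6, O(¬post_bond -> notify_summons), contraposes to O(¬notify_summons -> post_bond); with O(¬notify_summons) we get O(post_bond).
Premise 7 is O(close_hatch -> ¬post_bond); contrapositively O(post_bond -> ¬close_hatch). Since O(post_bond) holds, K gives O(¬close_hatch).
However, premise 2 gives O(close_hatch).
We now have both O(¬close_hatch) and O(close_hatch) — close_hatch is simultaneously obligatory and forbidden, violating the D-axiom.

Inconsistent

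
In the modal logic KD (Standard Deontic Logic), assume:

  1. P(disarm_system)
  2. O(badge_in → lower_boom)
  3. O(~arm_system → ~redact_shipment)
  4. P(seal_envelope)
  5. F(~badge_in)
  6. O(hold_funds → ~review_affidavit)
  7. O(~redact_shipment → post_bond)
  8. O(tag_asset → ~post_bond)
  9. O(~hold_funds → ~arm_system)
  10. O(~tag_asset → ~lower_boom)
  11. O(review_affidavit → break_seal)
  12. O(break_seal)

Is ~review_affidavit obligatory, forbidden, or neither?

Obligatory

Premise 5 is F(~badge_in), i.e. O(badge_in).
From O(badge_in) and premise 2, O(badge_in → lower_boom), we obtain O(lower_boom).
Premise 10, O(~tag_asset → ~lower_boom), contraposes to O(lower_boom → tag_asset); with O(lower_boom) we get O(tag_asset).
Applying K to premise 8 (O(tag_asset → ~post_bond)) and O(tag_asset) yields O(~post_bond).
The contrapositive of premise 7 (O(~redact_shipment → post_bond)) is O(~post_bond → redact_shipment), and O(~post_bond) is already established, so O(redact_shipment).
Premise 3, O(~arm_system → ~redact_shipment), contraposes to O(redact_shipment → arm_system); with O(redact_shipment) we get O(arm_system).
Premise 9, O(~hold_funds → ~arm_system), contraposes to O(arm_system → hold_funds); with O(arm_system) we get O(hold_funds).
With premise 6, O(hold_funds → ~review_affidavit), the K-axiom yields O(~review_affidavit).
Premises 1, 4, 11, 12 do not contribute to this derivation.
Hence ~review_affidavit is obligatory.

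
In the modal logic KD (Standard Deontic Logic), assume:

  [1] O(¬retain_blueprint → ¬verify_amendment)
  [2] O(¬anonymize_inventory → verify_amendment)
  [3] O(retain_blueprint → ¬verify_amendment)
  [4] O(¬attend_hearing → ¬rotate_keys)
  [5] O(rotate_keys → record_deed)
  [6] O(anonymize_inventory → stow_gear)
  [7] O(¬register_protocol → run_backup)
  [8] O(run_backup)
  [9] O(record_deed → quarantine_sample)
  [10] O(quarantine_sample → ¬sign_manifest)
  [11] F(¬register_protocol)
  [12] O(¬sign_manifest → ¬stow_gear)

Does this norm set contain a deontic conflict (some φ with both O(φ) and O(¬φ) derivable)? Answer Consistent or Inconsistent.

Premise 7 is O(¬register_protocol → run_backup); even if O(run_backup) held, inferring O(¬register_protocol) would be affirming the consequent — invalid.
So O(¬register_protocol) is not derivable, and the apparent clash with O(register_protocol) does not arise.
A world satisfying every obligation exists (e.g. anonymize_inventory=true, attend_hearing=false, quarantine_sample=false, record_deed=false, register_protocol=true, retain_blueprint=false, rotate_keys=false, run_backup=true, sign_manifest=true, stow_gear=true, verify_amendment=false); no atom is both obligatory and forbidden, so the set is consistent.

Consistent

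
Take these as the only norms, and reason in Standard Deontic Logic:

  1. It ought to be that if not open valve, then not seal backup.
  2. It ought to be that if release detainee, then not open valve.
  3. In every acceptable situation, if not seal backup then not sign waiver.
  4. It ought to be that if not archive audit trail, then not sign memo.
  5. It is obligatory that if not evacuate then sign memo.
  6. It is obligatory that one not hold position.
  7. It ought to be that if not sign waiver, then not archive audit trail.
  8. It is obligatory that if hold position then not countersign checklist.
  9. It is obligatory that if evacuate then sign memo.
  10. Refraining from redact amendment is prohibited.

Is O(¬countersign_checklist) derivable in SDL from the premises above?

Premise 8 is O(hold_position → ¬countersign_checklist), but O(hold_position) is not derivable from the premises, so it does not yield O(¬countersign_checklist).
No other premise forces O(¬countersign_checklist). An ideal world satisfying every premise can still have ¬countersign_checklist false, so O(¬countersign_checklist) is not derivable.

No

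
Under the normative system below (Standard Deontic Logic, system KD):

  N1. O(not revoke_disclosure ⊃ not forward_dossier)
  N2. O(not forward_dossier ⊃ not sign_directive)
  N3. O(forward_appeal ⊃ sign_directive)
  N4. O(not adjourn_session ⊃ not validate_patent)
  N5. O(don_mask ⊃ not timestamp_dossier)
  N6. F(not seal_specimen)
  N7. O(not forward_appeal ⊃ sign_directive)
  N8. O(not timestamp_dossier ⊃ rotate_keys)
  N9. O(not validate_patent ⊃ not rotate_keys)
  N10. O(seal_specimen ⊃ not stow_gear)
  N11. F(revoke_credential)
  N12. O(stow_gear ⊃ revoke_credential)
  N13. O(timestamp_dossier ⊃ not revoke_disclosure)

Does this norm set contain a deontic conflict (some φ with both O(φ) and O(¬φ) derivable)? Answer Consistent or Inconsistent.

Premise 12 is O(stow_gear ⊃ revoke_credential), but O(stow_gear) is not derivable from the premises, so it does not yield O(revoke_credential).
So O(revoke_credential) is not derivable, and the apparent clash with O(not revoke_credential) does not arise.
A world satisfying every obligation exists (e.g. adjourn_session=true, don_mask=false, forward_appeal=false, forward_dossier=true, revoke_credential=false, revoke_disclosure=true, rotate_keys=true, seal_specimen=true, sign_directive=true, stow_gear=false, timestamp_dossier=false, validate_patent=true); no atom is both obligatory and forbidden, so the set is consistent.

Consistent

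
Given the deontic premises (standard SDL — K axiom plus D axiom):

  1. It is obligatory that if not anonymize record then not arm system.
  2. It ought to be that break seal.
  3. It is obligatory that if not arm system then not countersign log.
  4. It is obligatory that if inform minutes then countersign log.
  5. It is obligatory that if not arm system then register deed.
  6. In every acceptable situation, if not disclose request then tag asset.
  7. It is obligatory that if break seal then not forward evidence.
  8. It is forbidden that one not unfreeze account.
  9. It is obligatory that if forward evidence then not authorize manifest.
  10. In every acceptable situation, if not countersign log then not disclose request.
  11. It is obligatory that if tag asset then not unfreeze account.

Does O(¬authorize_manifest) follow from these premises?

Premise 9 is O(forward_evidence → ¬authorize_manifest), but O(forward_evidence) is not derivable from the premises, so it does not yield O(¬authorize_manifest).
No other premise forces O(¬authorize_manifest). An ideal world satisfying every premise can still have ¬authorize_manifest false, so O(¬authorize_manifest) is not derivable.

No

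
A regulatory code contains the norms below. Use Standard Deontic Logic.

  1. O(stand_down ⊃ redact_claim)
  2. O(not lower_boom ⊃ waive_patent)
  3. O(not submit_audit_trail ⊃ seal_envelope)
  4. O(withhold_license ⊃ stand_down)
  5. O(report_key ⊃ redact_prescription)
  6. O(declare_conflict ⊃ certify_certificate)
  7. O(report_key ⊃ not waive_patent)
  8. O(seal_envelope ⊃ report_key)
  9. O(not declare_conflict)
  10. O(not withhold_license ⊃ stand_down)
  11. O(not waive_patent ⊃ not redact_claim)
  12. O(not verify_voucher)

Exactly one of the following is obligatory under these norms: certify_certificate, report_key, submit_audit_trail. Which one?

submit_audit_trail

Premises 10 and 4 cover both cases: O(not withhold_license ⊃ stand_down) and O(withhold_license ⊃ stand_down). Since not withhold_license ∨ withhold_license is a tautology, O(stand_down) follows.
From O(stand_down) and premise 1, O(stand_down ⊃ redact_claim), we obtain O(redact_claim).
Premise 11, O(not waive_patent ⊃ not redact_claim), contraposes to O(redact_claim ⊃ waive_patent); with O(redact_claim) we get O(waive_patent).
The contrapositive of premise 7 (O(report_key ⊃ not waive_patent)) is O(waive_patent ⊃ not report_key), and O(waive_patent) is already established, so O(not report_key).
The contrapositive of premise 8 (O(seal_envelope ⊃ report_key)) is O(not report_key ⊃ not seal_envelope), and O(not report_key) is already established, so O(not seal_envelope).
The contrapositive of premise 3 (O(not submit_audit_trail ⊃ seal_envelope)) is O(not seal_envelope ⊃ submit_audit_trail), and O(not seal_envelope) is already established, so O(submit_audit_trail).
So O(submit_audit_trail) holds — submit_audit_trail is obligatory. None of the other listed options is made obligatory by any chain of premises.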